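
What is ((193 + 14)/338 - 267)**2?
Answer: 8107021521/114244 ≈ 70962.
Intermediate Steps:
((193 + 14)/338 - 267)**2 = (207*(1/338) - 267)**2 = (207/338 - 267)**2 = (-90039/338)**2 = 8107021521/114244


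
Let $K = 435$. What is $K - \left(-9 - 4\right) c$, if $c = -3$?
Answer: $396$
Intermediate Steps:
$K - \left(-9 - 4\right) c = 435 - \left(-9 - 4\right) \left(-3\right) = 435 - \left(-13\right) \left(-3\right) = 435 - 39 = 396$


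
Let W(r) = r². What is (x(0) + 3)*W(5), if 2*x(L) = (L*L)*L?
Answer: 75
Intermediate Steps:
x(L) = L³/2 (x(L) = ((L*L)*L)/2 = (L²*L)/2 = L³/2)
(x(0) + 3)*W(5) = ((½)*0³ + 3)*5² = ((½)*0 + 3)*25 = (0 + 3)*25 = 3*25 = 75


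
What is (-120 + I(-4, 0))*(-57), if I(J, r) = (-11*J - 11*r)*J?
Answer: 16872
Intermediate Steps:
I(J, r) = J*(-11*J - 11*r)
(-120 + I(-4, 0))*(-57) = (-120 - 11*(-4)*(-4 + 0))*(-57) = (-120 - 11*(-4)*(-4))*(-57) = (-120 - 176)*(-57) = -296*(-57) = 16872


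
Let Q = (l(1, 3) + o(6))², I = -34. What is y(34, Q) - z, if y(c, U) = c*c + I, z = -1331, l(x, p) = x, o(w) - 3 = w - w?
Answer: 2453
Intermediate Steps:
o(w) = 3 (o(w) = 3 + (w - w) = 3 + 0 = 3)
Q = 16 (Q = (1 + 3)² = 4² = 16)
y(c, U) = -34 + c² (y(c, U) = c*c - 34 = c² - 34 = -34 + c²)
y(34, Q) - z = (-34 + 34²) - 1*(-1331) = (-34 + 1156) + 1331 = 1122 + 1331 = 2453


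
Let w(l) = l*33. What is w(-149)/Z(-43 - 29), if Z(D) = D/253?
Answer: 414667/24 ≈ 17278.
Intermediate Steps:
w(l) = 33*l
Z(D) = D/253 (Z(D) = D*(1/253) = D/253)
w(-149)/Z(-43 - 29) = (33*(-149))/(((-43 - 29)/253)) = -4917/((1/253)*(-72)) = -4917/(-72/253) = -4917*(-253/72) = 414667/24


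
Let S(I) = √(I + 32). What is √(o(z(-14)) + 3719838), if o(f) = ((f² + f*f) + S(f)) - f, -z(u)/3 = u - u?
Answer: √(3719838 + 4*√2) ≈ 1928.7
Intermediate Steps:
S(I) = √(32 + I)
z(u) = 0 (z(u) = -3*(u - u) = -3*0 = 0)
o(f) = √(32 + f) - f + 2*f² (o(f) = ((f² + f*f) + √(32 + f)) - f = ((f² + f²) + √(32 + f)) - f = (2*f² + √(32 + f)) - f = (√(32 + f) + 2*f²) - f = √(32 + f) - f + 2*f²)
√(o(z(-14)) + 3719838) = √((√(32 + 0) - 1*0 + 2*0²) + 3719838) = √((√32 + 0 + 2*0) + 3719838) = √((4*√2 + 0 + 0) + 3719838) = √(4*√2 + 3719838) = √(3719838 + 4*√2)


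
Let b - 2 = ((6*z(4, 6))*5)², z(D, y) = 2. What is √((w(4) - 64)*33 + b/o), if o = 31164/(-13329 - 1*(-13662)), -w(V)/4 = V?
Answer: 3*I*√159144266/742 ≈ 51.005*I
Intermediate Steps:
w(V) = -4*V
o = 10388/111 (o = 31164/(-13329 + 13662) = 31164/333 = 31164*(1/333) = 10388/111 ≈ 93.586)
b = 3602 (b = 2 + ((6*2)*5)² = 2 + (12*5)² = 2 + 60² = 2 + 3600 = 3602)
√((w(4) - 64)*33 + b/o) = √((-4*4 - 64)*33 + 3602/(10388/111)) = √((-16 - 64)*33 + 3602*(111/10388)) = √(-80*33 + 199911/5194) = √(-2640 + 199911/5194) = √(-13512249/5194) = 3*I*√159144266/742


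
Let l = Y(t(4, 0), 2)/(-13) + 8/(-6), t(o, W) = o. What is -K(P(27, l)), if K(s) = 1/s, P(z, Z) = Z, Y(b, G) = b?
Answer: 39/64 ≈ 0.60938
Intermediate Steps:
l = -64/39 (l = 4/(-13) + 8/(-6) = 4*(-1/13) + 8*(-⅙) = -4/13 - 4/3 = -64/39 ≈ -1.6410)
-K(P(27, l)) = -1/(-64/39) = -1*(-39/64) = 39/64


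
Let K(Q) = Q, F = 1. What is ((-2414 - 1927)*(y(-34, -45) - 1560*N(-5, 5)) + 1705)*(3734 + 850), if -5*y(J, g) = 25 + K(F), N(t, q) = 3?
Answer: 466196425944/5 ≈ 9.3239e+10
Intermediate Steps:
y(J, g) = -26/5 (y(J, g) = -(25 + 1)/5 = -1/5*26 = -26/5)
((-2414 - 1927)*(y(-34, -45) - 1560*N(-5, 5)) + 1705)*(3734 + 850) = ((-2414 - 1927)*(-26/5 - 1560*3) + 1705)*(3734 + 850) = (-4341*(-26/5 - 4680) + 1705)*4584 = (-4341*(-23426/5) + 1705)*4584 = (101692266/5 + 1705)*4584 = (101700791/5)*4584 = 466196425944/5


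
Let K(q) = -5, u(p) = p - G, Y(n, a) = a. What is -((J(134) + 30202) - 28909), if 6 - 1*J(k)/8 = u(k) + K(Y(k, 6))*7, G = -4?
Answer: -517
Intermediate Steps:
u(p) = 4 + p (u(p) = p - 1*(-4) = p + 4 = 4 + p)
J(k) = 296 - 8*k (J(k) = 48 - 8*((4 + k) - 5*7) = 48 - 8*((4 + k) - 35) = 48 - 8*(-31 + k) = 48 + (248 - 8*k) = 296 - 8*k)
-((J(134) + 30202) - 28909) = -(((296 - 8*134) + 30202) - 28909) = -(((296 - 1072) + 30202) - 28909) = -((-776 + 30202) - 28909) = -(29426 - 28909) = -1*517 = -517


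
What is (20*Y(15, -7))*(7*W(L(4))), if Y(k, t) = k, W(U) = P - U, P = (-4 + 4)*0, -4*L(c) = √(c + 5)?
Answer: 1575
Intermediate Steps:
L(c) = -√(5 + c)/4 (L(c) = -√(c + 5)/4 = -√(5 + c)/4)
P = 0 (P = 0*0 = 0)
W(U) = -U (W(U) = 0 - U = -U)
(20*Y(15, -7))*(7*W(L(4))) = (20*15)*(7*(-(-1)*√(5 + 4)/4)) = 300*(7*(-(-1)*√9/4)) = 300*(7*(-(-1)*3/4)) = 300*(7*(-1*(-¾))) = 300*(7*(¾)) = 300*(21/4) = 1575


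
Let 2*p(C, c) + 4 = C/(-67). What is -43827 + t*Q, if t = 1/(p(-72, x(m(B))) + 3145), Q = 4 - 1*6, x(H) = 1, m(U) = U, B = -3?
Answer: -9230711393/210617 ≈ -43827.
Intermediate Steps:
p(C, c) = -2 - C/134 (p(C, c) = -2 + (C/(-67))/2 = -2 + (C*(-1/67))/2 = -2 + (-C/67)/2 = -2 - C/134)
Q = -2 (Q = 4 - 6 = -2)
t = 67/210617 (t = 1/((-2 - 1/134*(-72)) + 3145) = 1/((-2 + 36/67) + 3145) = 1/(-98/67 + 3145) = 1/(210617/67) = 67/210617 ≈ 0.00031811)
-43827 + t*Q = -43827 + (67/210617)*(-2) = -43827 - 134/210617 = -9230711393/210617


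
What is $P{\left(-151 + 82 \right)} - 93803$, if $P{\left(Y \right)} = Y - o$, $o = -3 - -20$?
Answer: $-93889$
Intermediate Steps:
$o = 17$ ($o = -3 + 20 = 17$)
$P{\left(Y \right)} = -17 + Y$ ($P{\left(Y \right)} = Y - 17 = -17 + Y$)
$P{\left(-151 + 82 \right)} - 93803 = \left(-17 + \left(-151 + 82\right)\right) - 93803 = \left(-17 - 69\right) - 93803 = -86 - 93803 = -93889$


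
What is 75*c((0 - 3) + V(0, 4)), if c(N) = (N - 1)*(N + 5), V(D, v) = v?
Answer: 0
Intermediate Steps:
c(N) = (-1 + N)*(5 + N)
75*c((0 - 3) + V(0, 4)) = 75*(-5 + ((0 - 3) + 4)**2 + 4*((0 - 3) + 4)) = 75*(-5 + (-3 + 4)**2 + 4*(-3 + 4)) = 75*(-5 + 1**2 + 4*1) = 75*(-5 + 1 + 4) = 75*0 = 0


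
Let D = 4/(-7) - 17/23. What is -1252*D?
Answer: 264172/161 ≈ 1640.8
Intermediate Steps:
D = -211/161 (D = 4*(-1/7) - 17*1/23 = -4/7 - 17/23 = -211/161 ≈ -1.3106)
-1252*D = -1252*(-211/161) = 264172/161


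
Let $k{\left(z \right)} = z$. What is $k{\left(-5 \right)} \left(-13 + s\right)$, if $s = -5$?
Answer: $90$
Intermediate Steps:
$k{\left(-5 \right)} \left(-13 + s\right) = - 5 \left(-13 - 5\right) = \left(-5\right) \left(-18\right) = 90$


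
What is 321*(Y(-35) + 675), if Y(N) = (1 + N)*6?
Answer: 151191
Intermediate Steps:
Y(N) = 6 + 6*N
321*(Y(-35) + 675) = 321*((6 + 6*(-35)) + 675) = 321*((6 - 210) + 675) = 321*(-204 + 675) = 321*471 = 151191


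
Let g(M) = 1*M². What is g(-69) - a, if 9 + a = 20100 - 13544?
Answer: -1786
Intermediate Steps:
a = 6547 (a = -9 + (20100 - 13544) = -9 + 6556 = 6547)
g(M) = M²
g(-69) - a = (-69)² - 1*6547 = 4761 - 6547 = -1786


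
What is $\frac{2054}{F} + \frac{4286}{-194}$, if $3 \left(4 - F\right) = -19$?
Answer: $\frac{531281}{3007} \approx 176.68$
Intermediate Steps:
$F = \frac{31}{3}$ ($F = 4 - - \frac{19}{3} = 4 + \frac{19}{3} = \frac{31}{3} \approx 10.333$)
$\frac{2054}{F} + \frac{4286}{-194} = \frac{2054}{\frac{31}{3}} + \frac{4286}{-194} = 2054 \cdot \frac{3}{31} + 4286 \left(- \frac{1}{194}\right) = \frac{6162}{31} - \frac{2143}{97} = \frac{531281}{3007}$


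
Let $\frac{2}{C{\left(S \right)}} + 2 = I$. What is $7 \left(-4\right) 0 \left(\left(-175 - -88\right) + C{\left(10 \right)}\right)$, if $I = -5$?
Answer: $0$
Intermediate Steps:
$C{\left(S \right)} = - \frac{2}{7}$ ($C{\left(S \right)} = \frac{2}{-2 - 5} = \frac{2}{-7} = 2 \left(- \frac{1}{7}\right) = - \frac{2}{7}$)
$7 \left(-4\right) 0 \left(\left(-175 - -88\right) + C{\left(10 \right)}\right) = 7 \left(-4\right) 0 \left(\left(-175 - -88\right) - \frac{2}{7}\right) = \left(-28\right) 0 \left(\left(-175 + 88\right) - \frac{2}{7}\right) = 0 \left(-87 - \frac{2}{7}\right) = 0 \left(- \frac{611}{7}\right) = 0$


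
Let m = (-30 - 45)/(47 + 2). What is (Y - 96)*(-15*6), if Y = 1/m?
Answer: 43494/5 ≈ 8698.8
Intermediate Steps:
m = -75/49 ≈ -1.5306
Y = -49/75 (Y = 1/(-75/49) = -49/75 ≈ -0.65333)
(Y - 96)*(-15*6) = (-49/75 - 96)*(-15*6) = -7249/75*(-90) = 43494/5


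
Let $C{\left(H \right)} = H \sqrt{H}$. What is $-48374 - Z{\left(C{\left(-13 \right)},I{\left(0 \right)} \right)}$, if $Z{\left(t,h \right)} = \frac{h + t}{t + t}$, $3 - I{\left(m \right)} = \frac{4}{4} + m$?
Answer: $- \frac{96749}{2} - \frac{i \sqrt{13}}{169} \approx -48375.0 - 0.021335 i$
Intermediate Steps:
$I{\left(m \right)} = 2 - m$ ($I{\left(m \right)} = 3 - \left(\frac{4}{4} + m\right) = 3 - \left(4 \cdot \frac{1}{4} + m\right) = 3 - \left(1 + m\right) = 2 - m$)
$C{\left(H \right)} = H^{\frac{3}{2}}$
$Z{\left(t,h \right)} = \frac{h + t}{2 t}$
$-48374 - Z{\left(C{\left(-13 \right)},I{\left(0 \right)} \right)} = -48374 - \frac{\left(2 - 0\right) + \left(-13\right)^{\frac{3}{2}}}{2 \left(-13\right)^{\frac{3}{2}}} = -48374 - \frac{\left(2 + 0\right) - 13 i \sqrt{13}}{2 \left(- 13 i \sqrt{13}\right)} = -48374 - \frac{\frac{i \sqrt{13}}{169} \left(2 - 13 i \sqrt{13}\right)}{2} = -48374 - \frac{i \sqrt{13} \left(2 - 13 i \sqrt{13}\right)}{338}$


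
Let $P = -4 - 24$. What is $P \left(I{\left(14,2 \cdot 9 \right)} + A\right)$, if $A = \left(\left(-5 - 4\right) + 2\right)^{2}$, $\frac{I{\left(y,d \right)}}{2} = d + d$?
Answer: $-3388$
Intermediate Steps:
$I{\left(y,d \right)} = 4 d$ ($I{\left(y,d \right)} = 2 \left(d + d\right) = 2 \cdot 2 d = 4 d$)
$A = 49$ ($A = \left(\left(-5 - 4\right) + 2\right)^{2} = \left(-9 + 2\right)^{2} = \left(-7\right)^{2} = 49$)
$P = -28$ ($P = -4 - 24 = -28$)
$P \left(I{\left(14,2 \cdot 9 \right)} + A\right) = - 28 \left(4 \cdot 2 \cdot 9 + 49\right) = - 28 \left(4 \cdot 18 + 49\right) = - 28 \left(72 + 49\right) = \left(-28\right) 121 = -3388$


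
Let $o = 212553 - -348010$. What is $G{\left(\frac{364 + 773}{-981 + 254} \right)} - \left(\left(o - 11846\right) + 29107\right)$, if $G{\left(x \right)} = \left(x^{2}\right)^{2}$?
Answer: $- \frac{161409362817334623}{279342903841} \approx -5.7782 \cdot 10^{5}$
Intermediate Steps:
$o = 560563$ ($o = 212553 + 348010 = 560563$)
$G{\left(x \right)} = x^{4}$
$G{\left(\frac{364 + 773}{-981 + 254} \right)} - \left(\left(o - 11846\right) + 29107\right) = \left(\frac{364 + 773}{-981 + 254}\right)^{4} - \left(\left(560563 - 11846\right) + 29107\right) = \left(\frac{1137}{-727}\right)^{4} - \left(548717 + 29107\right) = \left(1137 \left(- \frac{1}{727}\right)\right)^{4} - 577824 = \left(- \frac{1137}{727}\right)^{4} - 577824 = \frac{1671251687361}{279342903841} - 577824 = - \frac{161409362817334623}{279342903841}$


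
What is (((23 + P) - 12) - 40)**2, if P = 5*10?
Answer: 441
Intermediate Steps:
P = 50
(((23 + P) - 12) - 40)**2 = (((23 + 50) - 12) - 40)**2 = ((73 - 12) - 40)**2 = (61 - 40)**2 = 21**2 = 441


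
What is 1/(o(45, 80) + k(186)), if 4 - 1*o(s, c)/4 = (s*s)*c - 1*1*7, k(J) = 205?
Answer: -1/647751 ≈ -1.5438e-6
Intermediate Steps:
o(s, c) = 44 - 4*c*s**2 (o(s, c) = 16 - 4*((s*s)*c - 1*1*7) = 16 - 4*(s**2*c - 1*7) = 16 - 4*(c*s**2 - 7) = 16 - 4*(-7 + c*s**2) = 16 + (28 - 4*c*s**2) = 44 - 4*c*s**2)
1/(o(45, 80) + k(186)) = 1/((44 - 4*80*45**2) + 205) = 1/((44 - 4*80*2025) + 205) = 1/((44 - 648000) + 205) = 1/(-647956 + 205) = 1/(-647751) = -1/647751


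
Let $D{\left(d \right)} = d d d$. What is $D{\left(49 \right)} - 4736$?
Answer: $112913$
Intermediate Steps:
$D{\left(d \right)} = d^{3}$ ($D{\left(d \right)} = d^{2} d = d^{3}$)
$D{\left(49 \right)} - 4736 = 49^{3} - 4736 = 117649 - 4736 = 112913$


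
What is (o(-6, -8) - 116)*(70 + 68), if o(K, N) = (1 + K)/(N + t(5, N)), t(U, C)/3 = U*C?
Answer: -1024167/64 ≈ -16003.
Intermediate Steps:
t(U, C) = 3*C*U (t(U, C) = 3*(U*C) = 3*(C*U) = 3*C*U)
o(K, N) = (1 + K)/(16*N) (o(K, N) = (1 + K)/(N + 3*N*5) = (1 + K)/(N + 15*N) = (1 + K)/((16*N)) = (1 + K)*(1/(16*N)) = (1 + K)/(16*N))
(o(-6, -8) - 116)*(70 + 68) = ((1/16)*(1 - 6)/(-8) - 116)*(70 + 68) = ((1/16)*(-⅛)*(-5) - 116)*138 = (5/128 - 116)*138 = -14843/128*138 = -1024167/64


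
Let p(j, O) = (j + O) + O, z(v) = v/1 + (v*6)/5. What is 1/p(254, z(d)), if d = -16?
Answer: 5/918 ≈ 0.0054466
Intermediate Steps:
z(v) = 11*v/5 (z(v) = v*1 + (6*v)*(⅕) = v + 6*v/5 = 11*v/5)
p(j, O) = j + 2*O (p(j, O) = (O + j) + O = j + 2*O)
1/p(254, z(d)) = 1/(254 + 2*((11/5)*(-16))) = 1/(254 + 2*(-176/5)) = 1/(254 - 352/5) = 1/(918/5) = 5/918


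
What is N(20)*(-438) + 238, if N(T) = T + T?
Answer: -17282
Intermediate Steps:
N(T) = 2*T
N(20)*(-438) + 238 = (2*20)*(-438) + 238 = 40*(-438) + 238 = -17520 + 238 = -17282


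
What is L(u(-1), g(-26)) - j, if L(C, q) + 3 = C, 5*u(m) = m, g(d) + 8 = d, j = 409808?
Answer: -2049056/5 ≈ -4.0981e+5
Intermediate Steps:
g(d) = -8 + d
u(m) = m/5
L(C, q) = -3 + C
L(u(-1), g(-26)) - j = (-3 + (⅕)*(-1)) - 1*409808 = (-3 - ⅕) - 409808 = -16/5 - 409808 = -2049056/5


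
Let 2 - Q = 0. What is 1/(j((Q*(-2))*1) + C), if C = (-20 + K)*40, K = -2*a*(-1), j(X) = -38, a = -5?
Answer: -1/1238 ≈ -0.00080775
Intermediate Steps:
Q = 2 (Q = 2 - 1*0 = 2 + 0 = 2)
K = -10 (K = -2*(-5)*(-1) = 10*(-1) = -10)
C = -1200 (C = (-20 - 10)*40 = -30*40 = -1200)
1/(j((Q*(-2))*1) + C) = 1/(-38 - 1200) = 1/(-1238) = -1/1238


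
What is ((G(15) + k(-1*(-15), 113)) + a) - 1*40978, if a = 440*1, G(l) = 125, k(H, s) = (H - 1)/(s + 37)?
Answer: -3030968/75 ≈ -40413.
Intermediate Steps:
k(H, s) = (-1 + H)/(37 + s)
a = 440
((G(15) + k(-1*(-15), 113)) + a) - 1*40978 = ((125 + (-1 - 1*(-15))/(37 + 113)) + 440) - 1*40978 = ((125 + (-1 + 15)/150) + 440) - 40978 = ((125 + (1/150)*14) + 440) - 40978 = ((125 + 7/75) + 440) - 40978 = (9382/75 + 440) - 40978 = 42382/75 - 40978 = -3030968/75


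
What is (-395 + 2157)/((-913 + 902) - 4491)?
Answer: -881/2251 ≈ -0.39138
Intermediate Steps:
(-395 + 2157)/((-913 + 902) - 4491) = 1762/(-11 - 4491) = 1762/(-4502) = 1762*(-1/4502) = -881/2251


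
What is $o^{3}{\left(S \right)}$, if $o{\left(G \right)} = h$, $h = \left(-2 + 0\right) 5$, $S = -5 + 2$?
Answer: $-1000$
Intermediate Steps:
$S = -3$
$h = -10$ ($h = \left(-2\right) 5 = -10$)
$o{\left(G \right)} = -10$
$o^{3}{\left(S \right)} = \left(-10\right)^{3} = -1000$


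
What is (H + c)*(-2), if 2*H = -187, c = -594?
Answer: 1375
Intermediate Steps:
H = -187/2 (H = (½)*(-187) = -187/2 ≈ -93.500)
(H + c)*(-2) = (-187/2 - 594)*(-2) = -1375/2*(-2) = 1375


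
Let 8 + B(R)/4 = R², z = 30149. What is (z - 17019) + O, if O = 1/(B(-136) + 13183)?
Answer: 1144082551/87135 ≈ 13130.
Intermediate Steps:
B(R) = -32 + 4*R²
O = 1/87135 (O = 1/((-32 + 4*(-136)²) + 13183) = 1/((-32 + 4*18496) + 13183) = 1/((-32 + 73984) + 13183) = 1/(73952 + 13183) = 1/87135 ≈ 1.1476e-5)
(z - 17019) + O = (30149 - 17019) + 1/87135 = 13130 + 1/87135 = 1144082551/87135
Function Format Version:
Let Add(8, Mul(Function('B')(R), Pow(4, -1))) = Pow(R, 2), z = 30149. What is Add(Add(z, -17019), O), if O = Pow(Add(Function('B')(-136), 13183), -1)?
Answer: Rational(1144082551, 87135) ≈ 13130.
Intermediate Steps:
Function('B')(R) = Add(-32, Mul(4, Pow(R, 2)))
O = Rational(1, 87135) (O = Pow(Add(Add(-32, Mul(4, Pow(-136, 2))), 13183), -1) = Pow(Add(Add(-32, Mul(4, 18496)), 13183), -1) = Pow(Add(Add(-32, 73984), 13183), -1) = Pow(Add(73952, 13183), -1) = Pow(87135, -1) = Rational(1, 87135) ≈ 1.1476e-5)
Add(Add(z, -17019), O) = Add(Add(30149, -17019), Rational(1, 87135)) = Add(13130, Rational(1, 87135)) = Rational(1144082551, 87135)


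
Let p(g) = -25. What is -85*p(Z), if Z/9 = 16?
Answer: 2125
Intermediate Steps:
Z = 144 (Z = 9*16 = 144)
-85*p(Z) = -85*(-25) = 2125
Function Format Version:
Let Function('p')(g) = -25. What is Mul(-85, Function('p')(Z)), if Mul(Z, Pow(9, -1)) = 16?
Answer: 2125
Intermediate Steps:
Z = 144 (Z = Mul(9, 16) = 144)
Mul(-85, Function('p')(Z)) = Mul(-85, -25) = 2125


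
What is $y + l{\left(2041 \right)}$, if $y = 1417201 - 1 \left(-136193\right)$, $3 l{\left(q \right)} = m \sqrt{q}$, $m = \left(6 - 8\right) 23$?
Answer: $1553394 - \frac{46 \sqrt{2041}}{3} \approx 1.5527 \cdot 10^{6}$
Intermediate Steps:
$m = -46$ ($m = \left(-2\right) 23 = -46$)
$l{\left(q \right)} = - \frac{46 \sqrt{q}}{3}$ ($l{\left(q \right)} = \frac{\left(-46\right) \sqrt{q}}{3} = - \frac{46 \sqrt{q}}{3}$)
$y = 1553394$ ($y = 1417201 - -136193 = 1417201 + 136193 = 1553394$)
$y + l{\left(2041 \right)} = 1553394 - \frac{46 \sqrt{2041}}{3}$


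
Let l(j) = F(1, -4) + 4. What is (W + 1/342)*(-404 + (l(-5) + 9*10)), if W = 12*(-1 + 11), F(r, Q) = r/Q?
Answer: -50931881/1368 ≈ -37231.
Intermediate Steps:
l(j) = 15/4 (l(j) = 1/(-4) + 4 = 1*(-¼) + 4 = -¼ + 4 = 15/4)
W = 120 (W = 12*10 = 120)
(W + 1/342)*(-404 + (l(-5) + 9*10)) = (120 + 1/342)*(-404 + (15/4 + 9*10)) = (120 + 1/342)*(-404 + (15/4 + 90)) = 41041*(-404 + 375/4)/342 = (41041/342)*(-1241/4) = -50931881/1368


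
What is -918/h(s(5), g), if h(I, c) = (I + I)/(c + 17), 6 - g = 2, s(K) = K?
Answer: -9639/5 ≈ -1927.8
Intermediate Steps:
g = 4 (g = 6 - 1*2 = 6 - 2 = 4)
h(I, c) = 2*I/(17 + c) (h(I, c) = (2*I)/(17 + c) = 2*I/(17 + c))
-918/h(s(5), g) = -918/(2*5/(17 + 4)) = -918/(2*5/21) = -918/(2*5*(1/21)) = -918/10/21 = -918*21/10 = -9639/5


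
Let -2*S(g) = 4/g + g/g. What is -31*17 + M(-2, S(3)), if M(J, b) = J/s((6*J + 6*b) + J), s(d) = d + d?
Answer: -11066/21 ≈ -526.95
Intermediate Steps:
S(g) = -1/2 - 2/g (S(g) = -(4/g + g/g)/2 = -(4/g + 1)/2 = -(1 + 4/g)/2 = -1/2 - 2/g)
s(d) = 2*d
M(J, b) = J/(12*b + 14*J) (M(J, b) = J/((2*((6*J + 6*b) + J))) = J/((2*(6*b + 7*J))) = J/(12*b + 14*J))
-31*17 + M(-2, S(3)) = -31*17 + (1/2)*(-2)/(6*((1/2)*(-4 - 1*3)/3) + 7*(-2)) = -527 + (1/2)*(-2)/(6*((1/2)*(1/3)*(-4 - 3)) - 14) = -527 + (1/2)*(-2)/(6*((1/2)*(1/3)*(-7)) - 14) = -527 + (1/2)*(-2)/(6*(-7/6) - 14) = -527 + (1/2)*(-2)/(-7 - 14) = -527 + (1/2)*(-2)/(-21) = -527 + (1/2)*(-2)*(-1/21) = -527 + 1/21 = -11066/21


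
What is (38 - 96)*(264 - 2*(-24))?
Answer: -18096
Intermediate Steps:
(38 - 96)*(264 - 2*(-24)) = -58*(264 + 48) = -58*312 = -18096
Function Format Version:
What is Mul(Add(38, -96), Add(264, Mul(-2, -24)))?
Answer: -18096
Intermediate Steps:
Mul(Add(38, -96), Add(264, Mul(-2, -24))) = Mul(-58, Add(264, 48)) = Mul(-58, 312) = -18096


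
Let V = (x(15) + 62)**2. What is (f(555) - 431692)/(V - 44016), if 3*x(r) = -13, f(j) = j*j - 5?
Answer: 1113048/366215 ≈ 3.0393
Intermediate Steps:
f(j) = -5 + j**2 (f(j) = j**2 - 5 = -5 + j**2)
x(r) = -13/3 (x(r) = (1/3)*(-13) = -13/3)
V = 29929/9 (V = (-13/3 + 62)**2 = (173/3)**2 = 29929/9 ≈ 3325.4)
(f(555) - 431692)/(V - 44016) = ((-5 + 555**2) - 431692)/(29929/9 - 44016) = ((-5 + 308025) - 431692)/(-366215/9) = (308020 - 431692)*(-9/366215) = -123672*(-9/366215) = 1113048/366215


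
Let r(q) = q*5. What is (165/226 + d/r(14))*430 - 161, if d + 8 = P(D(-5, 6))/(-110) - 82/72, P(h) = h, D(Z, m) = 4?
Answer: 151255067/1566180 ≈ 96.576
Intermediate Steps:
r(q) = 5*q
d = -18167/1980 (d = -8 + (4/(-110) - 82/72) = -8 + (4*(-1/110) - 82*1/72) = -8 + (-2/55 - 41/36) = -8 - 2327/1980 = -18167/1980 ≈ -9.1752)
(165/226 + d/r(14))*430 - 161 = (165/226 - 18167/(1980*(5*14)))*430 - 161 = (165*(1/226) - 18167/1980/70)*430 - 161 = (165/226 - 18167/1980*1/70)*430 - 161 = (165/226 - 18167/138600)*430 - 161 = (9381629/15661800)*430 - 161 = 403410047/1566180 - 161 = 151255067/1566180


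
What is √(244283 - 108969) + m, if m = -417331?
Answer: -417331 + √135314 ≈ -4.1696e+5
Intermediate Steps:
√(244283 - 108969) + m = √(244283 - 108969) - 417331 = √135314 - 417331 = -417331 + √135314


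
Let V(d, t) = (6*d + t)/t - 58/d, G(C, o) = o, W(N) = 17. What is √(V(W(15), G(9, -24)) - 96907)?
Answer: I*√112032193/34 ≈ 311.31*I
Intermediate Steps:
V(d, t) = -58/d + (t + 6*d)/t (V(d, t) = (t + 6*d)/t - 58/d = -58/d + (t + 6*d)/t)
√(V(W(15), G(9, -24)) - 96907) = √((1 - 58/17 + 6*17/(-24)) - 96907) = √((1 - 58*1/17 + 6*17*(-1/24)) - 96907) = √((1 - 58/17 - 17/4) - 96907) = √(-453/68 - 96907) = √(-6590129/68) = I*√112032193/34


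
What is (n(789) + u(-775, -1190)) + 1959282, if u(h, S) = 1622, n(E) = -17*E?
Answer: 1947491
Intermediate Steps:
(n(789) + u(-775, -1190)) + 1959282 = (-17*789 + 1622) + 1959282 = (-13413 + 1622) + 1959282 = -11791 + 1959282 = 1947491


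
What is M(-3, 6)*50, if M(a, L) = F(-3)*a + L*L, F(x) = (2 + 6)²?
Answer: -7800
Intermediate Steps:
F(x) = 64 (F(x) = 8² = 64)
M(a, L) = L² + 64*a (M(a, L) = 64*a + L*L = 64*a + L² = L² + 64*a)
M(-3, 6)*50 = (6² + 64*(-3))*50 = (36 - 192)*50 = -156*50 = -7800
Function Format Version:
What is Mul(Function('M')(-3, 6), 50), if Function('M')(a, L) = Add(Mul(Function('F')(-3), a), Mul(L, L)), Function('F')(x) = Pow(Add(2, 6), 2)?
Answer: -7800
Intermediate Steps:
Function('F')(x) = 64 (Function('F')(x) = Pow(8, 2) = 64)
Function('M')(a, L) = Add(Pow(L, 2), Mul(64, a)) (Function('M')(a, L) = Add(Mul(64, a), Mul(L, L)) = Add(Mul(64, a), Pow(L, 2)) = Add(Pow(L, 2), Mul(64, a)))
Mul(Function('M')(-3, 6), 50) = Mul(Add(Pow(6, 2), Mul(64, -3)), 50) = Mul(Add(36, -192), 50) = Mul(-156, 50) = -7800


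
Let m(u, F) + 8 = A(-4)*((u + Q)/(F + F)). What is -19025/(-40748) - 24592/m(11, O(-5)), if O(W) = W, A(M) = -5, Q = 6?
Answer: -2004130607/40748 ≈ -49184.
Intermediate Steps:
m(u, F) = -8 - 5*(6 + u)/(2*F) (m(u, F) = -8 - 5*(u + 6)/(F + F) = -8 - 5*(6 + u)/(2*F))
-19025/(-40748) - 24592/m(11, O(-5)) = -19025/(-40748) - 24592*(-10/(-30 - 16*(-5) - 5*11)) = -19025*(-1/40748) - 24592*(-10/(-30 + 80 - 55)) = 19025/40748 - 24592/((½)*(-⅕)*(-5)) = 19025/40748 - 24592/½ = 19025/40748 - 24592*2 = 19025/40748 - 49184 = -2004130607/40748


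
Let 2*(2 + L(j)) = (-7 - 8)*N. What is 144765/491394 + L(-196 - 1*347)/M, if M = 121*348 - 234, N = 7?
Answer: 2011702879/6858877452 ≈ 0.29330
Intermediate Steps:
L(j) = -109/2 (L(j) = -2 + ((-7 - 8)*7)/2 = -2 + (-15*7)/2 = -2 + (1/2)*(-105) = -2 - 105/2 = -109/2)
M = 41874 (M = 42108 - 234 = 41874)
144765/491394 + L(-196 - 1*347)/M = 144765/491394 - 109/2/41874 = 144765*(1/491394) - 109/2*1/41874 = 48255/163798 - 109/83748 = 2011702879/6858877452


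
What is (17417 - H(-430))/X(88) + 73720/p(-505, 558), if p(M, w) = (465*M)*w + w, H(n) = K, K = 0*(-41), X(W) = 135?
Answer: 31696816237/245684610 ≈ 129.01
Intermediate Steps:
K = 0
H(n) = 0
p(M, w) = w + 465*M*w (p(M, w) = 465*M*w + w = w + 465*M*w)
(17417 - H(-430))/X(88) + 73720/p(-505, 558) = (17417 - 1*0)/135 + 73720/((558*(1 + 465*(-505)))) = (17417 + 0)*(1/135) + 73720/((558*(1 - 234825))) = 17417*(1/135) + 73720/((558*(-234824))) = 17417/135 + 73720/(-131031792) = 17417/135 + 73720*(-1/131031792) = 17417/135 - 9215/16378974 = 31696816237/245684610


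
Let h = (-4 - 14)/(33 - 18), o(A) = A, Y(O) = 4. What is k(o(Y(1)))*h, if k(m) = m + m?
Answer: -48/5 ≈ -9.6000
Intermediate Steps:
k(m) = 2*m
h = -6/5 (h = -18/15 = -18*1/15 = -6/5 ≈ -1.2000)
k(o(Y(1)))*h = (2*4)*(-6/5) = 8*(-6/5) = -48/5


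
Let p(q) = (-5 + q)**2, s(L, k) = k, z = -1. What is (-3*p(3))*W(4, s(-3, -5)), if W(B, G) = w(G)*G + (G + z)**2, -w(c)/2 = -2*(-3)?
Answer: -1152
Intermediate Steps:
w(c) = -12 (w(c) = -(-4)*(-3) = -2*6 = -12)
W(B, G) = (-1 + G)**2 - 12*G (W(B, G) = -12*G + (G - 1)**2 = -12*G + (-1 + G)**2 = (-1 + G)**2 - 12*G)
(-3*p(3))*W(4, s(-3, -5)) = (-3*(-5 + 3)**2)*((-1 - 5)**2 - 12*(-5)) = (-3*(-2)**2)*((-6)**2 + 60) = (-3*4)*(36 + 60) = -12*96 = -1152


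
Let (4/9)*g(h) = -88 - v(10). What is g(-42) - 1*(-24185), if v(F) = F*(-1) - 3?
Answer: 96065/4 ≈ 24016.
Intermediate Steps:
v(F) = -3 - F (v(F) = -F - 3 = -3 - F)
g(h) = -675/4 (g(h) = 9*(-88 - (-3 - 1*10))/4 = 9*(-88 - (-3 - 10))/4 = 9*(-88 - 1*(-13))/4 = 9*(-88 + 13)/4 = (9/4)*(-75) = -675/4)
g(-42) - 1*(-24185) = -675/4 - 1*(-24185) = -675/4 + 24185 = 96065/4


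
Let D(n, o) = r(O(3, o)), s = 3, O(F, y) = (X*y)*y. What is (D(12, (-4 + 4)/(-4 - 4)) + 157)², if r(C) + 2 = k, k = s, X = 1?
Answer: 24964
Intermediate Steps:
O(F, y) = y² (O(F, y) = (1*y)*y = y*y = y²)
k = 3
r(C) = 1 (r(C) = -2 + 3 = 1)
D(n, o) = 1
(D(12, (-4 + 4)/(-4 - 4)) + 157)² = (1 + 157)² = 158² = 24964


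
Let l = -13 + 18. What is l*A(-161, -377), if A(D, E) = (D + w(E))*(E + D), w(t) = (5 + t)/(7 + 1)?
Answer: 558175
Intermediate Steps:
w(t) = 5/8 + t/8 (w(t) = (5 + t)/8 = (5 + t)*(⅛) = 5/8 + t/8)
A(D, E) = (D + E)*(5/8 + D + E/8) (A(D, E) = (D + (5/8 + E/8))*(E + D) = (5/8 + D + E/8)*(D + E) = (D + E)*(5/8 + D + E/8))
l = 5
l*A(-161, -377) = 5*((-161)² - 161*(-377) + (⅛)*(-161)*(5 - 377) + (⅛)*(-377)*(5 - 377)) = 5*(25921 + 60697 + (⅛)*(-161)*(-372) + (⅛)*(-377)*(-372)) = 5*(25921 + 60697 + 14973/2 + 35061/2) = 5*111635 = 558175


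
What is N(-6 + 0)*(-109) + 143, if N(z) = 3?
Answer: -184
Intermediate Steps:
N(-6 + 0)*(-109) + 143 = 3*(-109) + 143 = -327 + 143 = -184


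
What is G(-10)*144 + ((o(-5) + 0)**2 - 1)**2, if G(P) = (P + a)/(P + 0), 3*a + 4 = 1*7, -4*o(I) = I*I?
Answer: 2020293/1280 ≈ 1578.4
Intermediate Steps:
o(I) = -I**2/4 (o(I) = -I*I/4 = -I**2/4)
a = 1 (a = -4/3 + (1*7)/3 = -4/3 + (1/3)*7 = -4/3 + 7/3 = 1)
G(P) = (1 + P)/P (G(P) = (P + 1)/(P + 0) = (1 + P)/P)
G(-10)*144 + ((o(-5) + 0)**2 - 1)**2 = ((1 - 10)/(-10))*144 + ((-1/4*(-5)**2 + 0)**2 - 1)**2 = -1/10*(-9)*144 + ((-1/4*25 + 0)**2 - 1)**2 = (9/10)*144 + ((-25/4 + 0)**2 - 1)**2 = 648/5 + ((-25/4)**2 - 1)**2 = 648/5 + (625/16 - 1)**2 = 648/5 + (609/16)**2 = 648/5 + 370881/256 = 2020293/1280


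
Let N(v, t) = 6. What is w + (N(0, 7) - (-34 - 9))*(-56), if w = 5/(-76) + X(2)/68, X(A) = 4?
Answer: -3545257/1292 ≈ -2744.0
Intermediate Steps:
w = -9/1292 (w = 5/(-76) + 4/68 = 5*(-1/76) + 4*(1/68) = -5/76 + 1/17 = -9/1292 ≈ -0.0069659)
w + (N(0, 7) - (-34 - 9))*(-56) = -9/1292 + (6 - (-34 - 9))*(-56) = -9/1292 + (6 - 1*(-43))*(-56) = -9/1292 + (6 + 43)*(-56) = -9/1292 + 49*(-56) = -9/1292 - 2744 = -3545257/1292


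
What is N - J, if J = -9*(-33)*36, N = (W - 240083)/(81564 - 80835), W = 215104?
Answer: -7819447/729 ≈ -10726.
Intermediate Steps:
N = -24979/729 (N = (215104 - 240083)/(81564 - 80835) = -24979/729 ≈ -34.265)
J = 10692 (J = 297*36 = 10692)
N - J = -24979/729 - 1*10692 = -24979/729 - 10692 = -7819447/729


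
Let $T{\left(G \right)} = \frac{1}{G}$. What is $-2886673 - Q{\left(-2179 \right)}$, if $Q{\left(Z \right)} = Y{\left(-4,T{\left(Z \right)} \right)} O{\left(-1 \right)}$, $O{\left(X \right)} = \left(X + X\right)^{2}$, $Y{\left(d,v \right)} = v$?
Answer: $- \frac{6290060463}{2179} \approx -2.8867 \cdot 10^{6}$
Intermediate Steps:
$O{\left(X \right)} = 4 X^{2}$ ($O{\left(X \right)} = \left(2 X\right)^{2} = 4 X^{2}$)
$Q{\left(Z \right)} = \frac{4}{Z}$ ($Q{\left(Z \right)} = \frac{4 \left(-1\right)^{2}}{Z} = \frac{4 \cdot 1}{Z} = \frac{1}{Z} 4 = \frac{4}{Z}$)
$-2886673 - Q{\left(-2179 \right)} = -2886673 - \frac{4}{-2179} = -2886673 - 4 \left(- \frac{1}{2179}\right) = -2886673 - - \frac{4}{2179} = -2886673 + \frac{4}{2179} = - \frac{6290060463}{2179}$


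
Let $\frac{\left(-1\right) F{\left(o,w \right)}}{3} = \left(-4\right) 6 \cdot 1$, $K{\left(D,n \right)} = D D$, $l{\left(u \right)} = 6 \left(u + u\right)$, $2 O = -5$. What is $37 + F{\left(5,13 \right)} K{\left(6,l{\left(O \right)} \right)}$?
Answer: $2629$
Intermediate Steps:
$O = - \frac{5}{2}$ ($O = \frac{1}{2} \left(-5\right) = - \frac{5}{2} \approx -2.5$)
$l{\left(u \right)} = 12 u$ ($l{\left(u \right)} = 6 \cdot 2 u = 12 u$)
$K{\left(D,n \right)} = D^{2}$
$F{\left(o,w \right)} = 72$ ($F{\left(o,w \right)} = - 3 \left(-4\right) 6 \cdot 1 = - 3 \left(\left(-24\right) 1\right) = \left(-3\right) \left(-24\right) = 72$)
$37 + F{\left(5,13 \right)} K{\left(6,l{\left(O \right)} \right)} = 37 + 72 \cdot 6^{2} = 37 + 72 \cdot 36 = 37 + 2592 = 2629$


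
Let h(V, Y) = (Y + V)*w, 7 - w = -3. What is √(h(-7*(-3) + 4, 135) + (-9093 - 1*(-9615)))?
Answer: √2122 ≈ 46.065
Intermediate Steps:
w = 10 (w = 7 - 1*(-3) = 7 + 3 = 10)
h(V, Y) = 10*V + 10*Y (h(V, Y) = (Y + V)*10 = (V + Y)*10 = 10*V + 10*Y)
√(h(-7*(-3) + 4, 135) + (-9093 - 1*(-9615))) = √((10*(-7*(-3) + 4) + 10*135) + (-9093 - 1*(-9615))) = √((10*(21 + 4) + 1350) + (-9093 + 9615)) = √((10*25 + 1350) + 522) = √((250 + 1350) + 522) = √(1600 + 522) = √2122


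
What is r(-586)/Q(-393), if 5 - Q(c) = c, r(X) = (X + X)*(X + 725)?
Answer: -81454/199 ≈ -409.32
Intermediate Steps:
r(X) = 2*X*(725 + X) (r(X) = (2*X)*(725 + X) = 2*X*(725 + X))
Q(c) = 5 - c
r(-586)/Q(-393) = (2*(-586)*(725 - 586))/(5 - 1*(-393)) = (2*(-586)*139)/(5 + 393) = -162908/398 = -162908*1/398 = -81454/199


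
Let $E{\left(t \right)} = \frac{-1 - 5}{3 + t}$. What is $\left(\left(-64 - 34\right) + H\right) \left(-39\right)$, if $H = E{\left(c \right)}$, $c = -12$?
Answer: $3796$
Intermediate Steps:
$E{\left(t \right)} = - \frac{6}{3 + t}$
$H = \frac{2}{3}$ ($H = - \frac{6}{3 - 12} = - \frac{6}{-9} = \left(-6\right) \left(- \frac{1}{9}\right) = \frac{2}{3} \approx 0.66667$)
$\left(\left(-64 - 34\right) + H\right) \left(-39\right) = \left(\left(-64 - 34\right) + \frac{2}{3}\right) \left(-39\right) = \left(-98 + \frac{2}{3}\right) \left(-39\right) = \left(- \frac{292}{3}\right) \left(-39\right) = 3796$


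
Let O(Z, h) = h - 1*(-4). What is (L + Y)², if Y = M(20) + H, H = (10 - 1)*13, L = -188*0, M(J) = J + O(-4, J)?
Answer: 25921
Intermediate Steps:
O(Z, h) = 4 + h (O(Z, h) = h + 4 = 4 + h)
M(J) = 4 + 2*J (M(J) = J + (4 + J) = 4 + 2*J)
L = 0
H = 117 (H = 9*13 = 117)
Y = 161 (Y = (4 + 2*20) + 117 = (4 + 40) + 117 = 44 + 117 = 161)
(L + Y)² = (0 + 161)² = 161² = 25921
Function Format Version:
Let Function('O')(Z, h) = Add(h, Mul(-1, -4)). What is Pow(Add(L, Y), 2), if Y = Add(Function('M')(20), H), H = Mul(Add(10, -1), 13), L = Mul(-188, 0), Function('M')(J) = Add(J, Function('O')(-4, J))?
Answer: 25921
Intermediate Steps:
Function('O')(Z, h) = Add(4, h) (Function('O')(Z, h) = Add(h, 4) = Add(4, h))
Function('M')(J) = Add(4, Mul(2, J)) (Function('M')(J) = Add(J, Add(4, J)) = Add(4, Mul(2, J)))
L = 0
H = 117 (H = Mul(9, 13) = 117)
Y = 161 (Y = Add(Add(4, Mul(2, 20)), 117) = Add(Add(4, 40), 117) = Add(44, 117) = 161)
Pow(Add(L, Y), 2) = Pow(Add(0, 161), 2) = Pow(161, 2) = 25921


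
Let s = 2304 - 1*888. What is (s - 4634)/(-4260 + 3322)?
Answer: 1609/469 ≈ 3.4307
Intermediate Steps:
s = 1416 (s = 2304 - 888 = 1416)
(s - 4634)/(-4260 + 3322) = (1416 - 4634)/(-4260 + 3322) = -3218/(-938) = -3218*(-1/938) = 1609/469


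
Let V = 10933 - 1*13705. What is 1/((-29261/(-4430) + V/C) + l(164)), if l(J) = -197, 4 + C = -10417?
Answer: -46165030/8777302069 ≈ -0.0052596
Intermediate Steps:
C = -10421 (C = -4 - 10417 = -10421)
V = -2772 (V = 10933 - 13705 = -2772)
1/((-29261/(-4430) + V/C) + l(164)) = 1/((-29261/(-4430) - 2772/(-10421)) - 197) = 1/((-29261*(-1/4430) - 2772*(-1/10421)) - 197) = 1/((29261/4430 + 2772/10421) - 197) = 1/(317208841/46165030 - 197) = 1/(-8777302069/46165030) = -46165030/8777302069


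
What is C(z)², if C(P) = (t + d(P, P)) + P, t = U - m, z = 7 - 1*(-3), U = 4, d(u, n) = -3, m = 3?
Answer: 64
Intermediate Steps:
z = 10 (z = 7 + 3 = 10)
t = 1 (t = 4 - 1*3 = 4 - 3 = 1)
C(P) = -2 + P (C(P) = (1 - 3) + P = -2 + P)
C(z)² = (-2 + 10)² = 8² = 64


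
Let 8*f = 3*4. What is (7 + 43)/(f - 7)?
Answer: -100/11 ≈ -9.0909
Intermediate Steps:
f = 3/2 (f = (3*4)/8 = (⅛)*12 = 3/2 ≈ 1.5000)
(7 + 43)/(f - 7) = (7 + 43)/(3/2 - 7) = 50/(-11/2) = 50*(-2/11) = -100/11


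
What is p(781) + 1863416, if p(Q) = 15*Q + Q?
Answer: 1875912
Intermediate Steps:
p(Q) = 16*Q
p(781) + 1863416 = 16*781 + 1863416 = 12496 + 1863416 = 1875912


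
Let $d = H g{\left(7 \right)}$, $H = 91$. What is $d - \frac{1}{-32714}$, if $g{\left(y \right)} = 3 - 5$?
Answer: $- \frac{5953947}{32714} \approx -182.0$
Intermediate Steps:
$g{\left(y \right)} = -2$
$d = -182$ ($d = 91 \left(-2\right) = -182$)
$d - \frac{1}{-32714} = -182 - \frac{1}{-32714} = -182 - - \frac{1}{32714} = -182 + \frac{1}{32714} = - \frac{5953947}{32714}$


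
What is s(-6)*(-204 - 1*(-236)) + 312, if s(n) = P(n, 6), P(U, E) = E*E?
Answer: 1464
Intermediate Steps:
P(U, E) = E²
s(n) = 36 (s(n) = 6² = 36)
s(-6)*(-204 - 1*(-236)) + 312 = 36*(-204 - 1*(-236)) + 312 = 36*(-204 + 236) + 312 = 36*32 + 312 = 1152 + 312 = 1464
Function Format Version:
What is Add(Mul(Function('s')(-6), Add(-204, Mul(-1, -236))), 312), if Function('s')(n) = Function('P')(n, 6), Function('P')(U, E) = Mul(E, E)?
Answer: 1464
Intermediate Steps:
Function('P')(U, E) = Pow(E, 2)
Function('s')(n) = 36 (Function('s')(n) = Pow(6, 2) = 36)
Add(Mul(Function('s')(-6), Add(-204, Mul(-1, -236))), 312) = Add(Mul(36, Add(-204, Mul(-1, -236))), 312) = Add(Mul(36, Add(-204, 236)), 312) = Add(Mul(36, 32), 312) = Add(1152, 312) = 1464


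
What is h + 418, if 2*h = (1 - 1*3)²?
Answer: 420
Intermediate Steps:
h = 2 (h = (1 - 1*3)²/2 = (1 - 3)²/2 = (½)*(-2)² = (½)*4 = 2)
h + 418 = 2 + 418 = 420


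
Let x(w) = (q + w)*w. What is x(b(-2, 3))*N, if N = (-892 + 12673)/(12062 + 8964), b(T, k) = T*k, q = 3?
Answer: 106029/10513 ≈ 10.086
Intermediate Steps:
x(w) = w*(3 + w) (x(w) = (3 + w)*w = w*(3 + w))
N = 11781/21026 ≈ 0.56031
x(b(-2, 3))*N = ((-2*3)*(3 - 2*3))*(11781/21026) = -6*(3 - 6)*(11781/21026) = -6*(-3)*(11781/21026) = 18*(11781/21026) = 106029/10513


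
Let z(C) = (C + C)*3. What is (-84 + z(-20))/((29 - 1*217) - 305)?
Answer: 12/29 ≈ 0.41379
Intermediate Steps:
z(C) = 6*C (z(C) = (2*C)*3 = 6*C)
(-84 + z(-20))/((29 - 1*217) - 305) = (-84 + 6*(-20))/((29 - 1*217) - 305) = (-84 - 120)/((29 - 217) - 305) = -204/(-188 - 305) = -204/(-493) = -204*(-1/493) = 12/29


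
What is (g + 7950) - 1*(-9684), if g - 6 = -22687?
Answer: -5047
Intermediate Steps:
g = -22681 (g = 6 - 22687 = -22681)
(g + 7950) - 1*(-9684) = (-22681 + 7950) - 1*(-9684) = -14731 + 9684 = -5047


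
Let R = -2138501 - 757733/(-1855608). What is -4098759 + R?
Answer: -11573908796347/1855608 ≈ -6.2373e+6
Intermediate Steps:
R = -3968218805875/1855608 (R = -2138501 - 757733*(-1)/1855608 = -2138501 - 1*(-757733/1855608) = -2138501 + 757733/1855608 = -3968218805875/1855608 ≈ -2.1385e+6)
-4098759 + R = -4098759 - 3968218805875/1855608 = -11573908796347/1855608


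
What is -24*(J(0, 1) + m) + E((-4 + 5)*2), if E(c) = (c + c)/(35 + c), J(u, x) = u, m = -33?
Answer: 29308/37 ≈ 792.11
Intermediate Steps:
E(c) = 2*c/(35 + c) (E(c) = (2*c)/(35 + c) = 2*c/(35 + c))
-24*(J(0, 1) + m) + E((-4 + 5)*2) = -24*(0 - 33) + 2*((-4 + 5)*2)/(35 + (-4 + 5)*2) = -24*(-33) + 2*(1*2)/(35 + 1*2) = 792 + 2*2/(35 + 2) = 792 + 2*2/37 = 792 + 2*2*(1/37) = 792 + 4/37 = 29308/37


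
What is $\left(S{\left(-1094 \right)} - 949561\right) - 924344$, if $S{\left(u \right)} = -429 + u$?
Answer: $-1875428$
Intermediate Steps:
$\left(S{\left(-1094 \right)} - 949561\right) - 924344 = \left(\left(-429 - 1094\right) - 949561\right) - 924344 = \left(-1523 - 949561\right) - 924344 = -951084 - 924344 = -1875428$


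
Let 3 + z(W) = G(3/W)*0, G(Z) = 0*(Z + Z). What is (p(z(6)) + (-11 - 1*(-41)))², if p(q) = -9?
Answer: 441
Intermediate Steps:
G(Z) = 0 (G(Z) = 0*(2*Z) = 0)
z(W) = -3 (z(W) = -3 + 0*0 = -3 + 0 = -3)
(p(z(6)) + (-11 - 1*(-41)))² = (-9 + (-11 - 1*(-41)))² = (-9 + (-11 + 41))² = (-9 + 30)² = 21² = 441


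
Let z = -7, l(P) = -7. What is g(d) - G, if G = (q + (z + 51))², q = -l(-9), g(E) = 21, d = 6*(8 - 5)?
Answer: -2580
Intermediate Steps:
d = 18 (d = 6*3 = 18)
q = 7 (q = -1*(-7) = 7)
G = 2601 (G = (7 + (-7 + 51))² = (7 + 44)² = 51² = 2601)
g(d) - G = 21 - 1*2601 = 21 - 2601 = -2580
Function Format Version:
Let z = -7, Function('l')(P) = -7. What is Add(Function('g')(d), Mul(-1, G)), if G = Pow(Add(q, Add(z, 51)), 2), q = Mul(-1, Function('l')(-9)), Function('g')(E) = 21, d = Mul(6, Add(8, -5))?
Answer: -2580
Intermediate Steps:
d = 18 (d = Mul(6, 3) = 18)
q = 7 (q = Mul(-1, -7) = 7)
G = 2601 (G = Pow(Add(7, Add(-7, 51)), 2) = Pow(Add(7, 44), 2) = Pow(51, 2) = 2601)
Add(Function('g')(d), Mul(-1, G)) = Add(21, Mul(-1, 2601)) = Add(21, -2601) = -2580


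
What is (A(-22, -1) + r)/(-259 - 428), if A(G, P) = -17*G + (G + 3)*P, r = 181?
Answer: -574/687 ≈ -0.83552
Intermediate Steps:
A(G, P) = -17*G + P*(3 + G) (A(G, P) = -17*G + (3 + G)*P = -17*G + P*(3 + G))
(A(-22, -1) + r)/(-259 - 428) = ((-17*(-22) + 3*(-1) - 22*(-1)) + 181)/(-259 - 428) = ((374 - 3 + 22) + 181)/(-687) = (393 + 181)*(-1/687) = 574*(-1/687) = -574/687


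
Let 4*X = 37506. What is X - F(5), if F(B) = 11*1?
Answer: 18731/2 ≈ 9365.5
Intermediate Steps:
X = 18753/2 (X = (¼)*37506 = 18753/2 ≈ 9376.5)
F(B) = 11
X - F(5) = 18753/2 - 1*11 = 18753/2 - 11 = 18731/2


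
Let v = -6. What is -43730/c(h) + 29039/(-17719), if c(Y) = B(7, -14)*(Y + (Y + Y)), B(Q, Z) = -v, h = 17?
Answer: -391868902/2711007 ≈ -144.55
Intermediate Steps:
B(Q, Z) = 6 (B(Q, Z) = -1*(-6) = 6)
c(Y) = 18*Y (c(Y) = 6*(Y + (Y + Y)) = 6*(Y + 2*Y) = 6*(3*Y) = 18*Y)
-43730/c(h) + 29039/(-17719) = -43730/(18*17) + 29039/(-17719) = -43730/306 + 29039*(-1/17719) = -43730*1/306 - 29039/17719 = -21865/153 - 29039/17719 = -391868902/2711007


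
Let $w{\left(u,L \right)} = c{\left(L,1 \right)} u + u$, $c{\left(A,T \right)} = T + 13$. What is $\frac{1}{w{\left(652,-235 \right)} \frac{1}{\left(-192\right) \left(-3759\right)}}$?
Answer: $\frac{60144}{815} \approx 73.796$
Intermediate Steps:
$c{\left(A,T \right)} = 13 + T$
$w{\left(u,L \right)} = 15 u$ ($w{\left(u,L \right)} = \left(13 + 1\right) u + u = 14 u + u = 15 u$)
$\frac{1}{w{\left(652,-235 \right)} \frac{1}{\left(-192\right) \left(-3759\right)}} = \frac{1}{15 \cdot 652 \frac{1}{\left(-192\right) \left(-3759\right)}} = \frac{1}{9780 \cdot \frac{1}{721728}} = \frac{1}{\frac{815}{60144}} = \frac{60144}{815}$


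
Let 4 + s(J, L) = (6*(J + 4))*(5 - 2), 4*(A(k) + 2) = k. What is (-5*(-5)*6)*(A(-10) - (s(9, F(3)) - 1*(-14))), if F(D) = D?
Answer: -37275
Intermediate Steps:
A(k) = -2 + k/4
s(J, L) = 68 + 18*J (s(J, L) = -4 + (6*(J + 4))*(5 - 2) = -4 + (6*(4 + J))*3 = -4 + (24 + 6*J)*3 = -4 + (72 + 18*J) = 68 + 18*J)
(-5*(-5)*6)*(A(-10) - (s(9, F(3)) - 1*(-14))) = (-5*(-5)*6)*((-2 + (1/4)*(-10)) - ((68 + 18*9) - 1*(-14))) = (25*6)*((-2 - 5/2) - ((68 + 162) + 14)) = 150*(-9/2 - (230 + 14)) = 150*(-9/2 - 1*244) = 150*(-9/2 - 244) = 150*(-497/2) = -37275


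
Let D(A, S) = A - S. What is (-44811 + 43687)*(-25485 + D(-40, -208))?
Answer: 28456308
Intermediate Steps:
(-44811 + 43687)*(-25485 + D(-40, -208)) = (-44811 + 43687)*(-25485 + (-40 - 1*(-208))) = -1124*(-25485 + (-40 + 208)) = -1124*(-25485 + 168) = -1124*(-25317) = 28456308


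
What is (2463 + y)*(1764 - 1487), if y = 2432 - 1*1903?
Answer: 828784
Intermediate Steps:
y = 529 (y = 2432 - 1903 = 529)
(2463 + y)*(1764 - 1487) = (2463 + 529)*(1764 - 1487) = 2992*277 = 828784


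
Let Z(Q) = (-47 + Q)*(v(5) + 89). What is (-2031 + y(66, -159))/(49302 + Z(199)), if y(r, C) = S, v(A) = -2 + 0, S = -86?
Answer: -2117/62526 ≈ -0.033858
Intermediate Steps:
v(A) = -2
y(r, C) = -86
Z(Q) = -4089 + 87*Q (Z(Q) = (-47 + Q)*(-2 + 89) = (-47 + Q)*87 = -4089 + 87*Q)
(-2031 + y(66, -159))/(49302 + Z(199)) = (-2031 - 86)/(49302 + (-4089 + 87*199)) = -2117/(49302 + (-4089 + 17313)) = -2117/(49302 + 13224) = -2117/62526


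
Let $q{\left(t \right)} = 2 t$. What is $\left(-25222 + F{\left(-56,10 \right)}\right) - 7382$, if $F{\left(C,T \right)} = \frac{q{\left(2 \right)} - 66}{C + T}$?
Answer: $- \frac{749861}{23} \approx -32603.0$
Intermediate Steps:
$F{\left(C,T \right)} = - \frac{62}{C + T}$ ($F{\left(C,T \right)} = \frac{2 \cdot 2 - 66}{C + T} = \frac{4 - 66}{C + T} = - \frac{62}{C + T}$)
$\left(-25222 + F{\left(-56,10 \right)}\right) - 7382 = \left(-25222 - \frac{62}{-56 + 10}\right) - 7382 = \left(-25222 - \frac{62}{-46}\right) - 7382 = \left(-25222 - - \frac{31}{23}\right) - 7382 = \left(-25222 + \frac{31}{23}\right) - 7382 = - \frac{580075}{23} - 7382 = - \frac{749861}{23}$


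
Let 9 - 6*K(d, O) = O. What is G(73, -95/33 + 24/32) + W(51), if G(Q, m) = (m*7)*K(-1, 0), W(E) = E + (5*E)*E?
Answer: 1146961/88 ≈ 13034.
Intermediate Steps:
K(d, O) = 3/2 - O/6
W(E) = E + 5*E²
G(Q, m) = 21*m/2 (G(Q, m) = (m*7)*(3/2 - ⅙*0) = (7*m)*(3/2 + 0) = (7*m)*(3/2) = 21*m/2)
G(73, -95/33 + 24/32) + W(51) = 21*(-95/33 + 24/32)/2 + 51*(1 + 5*51) = 21*(-95*1/33 + 24*(1/32))/2 + 51*(1 + 255) = 21*(-95/33 + ¾)/2 + 51*256 = (21/2)*(-281/132) + 13056 = -1967/88 + 13056 = 1146961/88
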